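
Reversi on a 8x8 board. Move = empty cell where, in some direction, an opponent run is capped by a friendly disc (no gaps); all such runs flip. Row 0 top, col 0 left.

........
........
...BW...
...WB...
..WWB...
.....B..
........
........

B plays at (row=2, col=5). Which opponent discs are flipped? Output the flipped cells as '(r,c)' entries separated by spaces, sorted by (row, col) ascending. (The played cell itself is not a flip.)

Dir NW: first cell '.' (not opp) -> no flip
Dir N: first cell '.' (not opp) -> no flip
Dir NE: first cell '.' (not opp) -> no flip
Dir W: opp run (2,4) capped by B -> flip
Dir E: first cell '.' (not opp) -> no flip
Dir SW: first cell 'B' (not opp) -> no flip
Dir S: first cell '.' (not opp) -> no flip
Dir SE: first cell '.' (not opp) -> no flip

Answer: (2,4)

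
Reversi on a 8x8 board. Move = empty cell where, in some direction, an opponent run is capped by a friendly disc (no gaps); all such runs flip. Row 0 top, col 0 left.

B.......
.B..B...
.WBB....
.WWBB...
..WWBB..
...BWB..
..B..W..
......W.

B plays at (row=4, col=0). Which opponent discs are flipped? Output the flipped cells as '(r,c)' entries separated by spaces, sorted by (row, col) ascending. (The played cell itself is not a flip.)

Answer: (3,1)

Derivation:
Dir NW: edge -> no flip
Dir N: first cell '.' (not opp) -> no flip
Dir NE: opp run (3,1) capped by B -> flip
Dir W: edge -> no flip
Dir E: first cell '.' (not opp) -> no flip
Dir SW: edge -> no flip
Dir S: first cell '.' (not opp) -> no flip
Dir SE: first cell '.' (not opp) -> no flip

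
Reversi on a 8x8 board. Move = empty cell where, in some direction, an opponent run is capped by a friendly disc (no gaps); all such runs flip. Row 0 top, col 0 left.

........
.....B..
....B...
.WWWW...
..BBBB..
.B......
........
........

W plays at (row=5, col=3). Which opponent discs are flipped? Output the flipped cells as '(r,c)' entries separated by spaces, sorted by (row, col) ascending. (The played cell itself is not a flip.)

Dir NW: opp run (4,2) capped by W -> flip
Dir N: opp run (4,3) capped by W -> flip
Dir NE: opp run (4,4), next='.' -> no flip
Dir W: first cell '.' (not opp) -> no flip
Dir E: first cell '.' (not opp) -> no flip
Dir SW: first cell '.' (not opp) -> no flip
Dir S: first cell '.' (not opp) -> no flip
Dir SE: first cell '.' (not opp) -> no flip

Answer: (4,2) (4,3)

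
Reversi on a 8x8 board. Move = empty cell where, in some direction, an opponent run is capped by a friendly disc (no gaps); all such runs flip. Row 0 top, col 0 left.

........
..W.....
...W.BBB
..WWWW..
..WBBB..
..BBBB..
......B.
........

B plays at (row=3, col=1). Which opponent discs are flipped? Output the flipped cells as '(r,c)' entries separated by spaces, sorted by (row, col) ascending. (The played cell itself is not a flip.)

Dir NW: first cell '.' (not opp) -> no flip
Dir N: first cell '.' (not opp) -> no flip
Dir NE: first cell '.' (not opp) -> no flip
Dir W: first cell '.' (not opp) -> no flip
Dir E: opp run (3,2) (3,3) (3,4) (3,5), next='.' -> no flip
Dir SW: first cell '.' (not opp) -> no flip
Dir S: first cell '.' (not opp) -> no flip
Dir SE: opp run (4,2) capped by B -> flip

Answer: (4,2)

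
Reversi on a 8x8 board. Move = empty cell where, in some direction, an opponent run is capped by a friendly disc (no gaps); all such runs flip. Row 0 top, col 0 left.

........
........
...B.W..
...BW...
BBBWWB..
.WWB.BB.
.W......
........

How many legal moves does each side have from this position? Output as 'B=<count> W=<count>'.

Answer: B=6 W=13

Derivation:
-- B to move --
(1,4): no bracket -> illegal
(1,5): no bracket -> illegal
(1,6): no bracket -> illegal
(2,4): no bracket -> illegal
(2,6): no bracket -> illegal
(3,2): no bracket -> illegal
(3,5): flips 2 -> legal
(3,6): no bracket -> illegal
(5,0): flips 2 -> legal
(5,4): no bracket -> illegal
(6,0): flips 1 -> legal
(6,2): flips 2 -> legal
(6,3): flips 1 -> legal
(7,0): no bracket -> illegal
(7,1): flips 2 -> legal
(7,2): no bracket -> illegal
B mobility = 6
-- W to move --
(1,2): flips 1 -> legal
(1,3): flips 2 -> legal
(1,4): no bracket -> illegal
(2,2): flips 1 -> legal
(2,4): flips 2 -> legal
(3,0): flips 1 -> legal
(3,1): flips 1 -> legal
(3,2): flips 2 -> legal
(3,5): no bracket -> illegal
(3,6): no bracket -> illegal
(4,6): flips 1 -> legal
(4,7): no bracket -> illegal
(5,0): no bracket -> illegal
(5,4): flips 1 -> legal
(5,7): no bracket -> illegal
(6,2): flips 1 -> legal
(6,3): flips 1 -> legal
(6,4): no bracket -> illegal
(6,5): no bracket -> illegal
(6,6): flips 1 -> legal
(6,7): flips 2 -> legal
W mobility = 13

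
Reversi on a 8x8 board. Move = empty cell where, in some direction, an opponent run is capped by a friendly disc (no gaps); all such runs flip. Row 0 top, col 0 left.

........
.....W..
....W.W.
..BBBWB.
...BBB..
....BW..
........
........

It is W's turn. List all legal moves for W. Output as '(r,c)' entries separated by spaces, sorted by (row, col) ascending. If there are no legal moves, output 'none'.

(2,1): no bracket -> illegal
(2,2): flips 2 -> legal
(2,3): no bracket -> illegal
(2,5): no bracket -> illegal
(2,7): no bracket -> illegal
(3,1): flips 3 -> legal
(3,7): flips 1 -> legal
(4,1): no bracket -> illegal
(4,2): flips 1 -> legal
(4,6): flips 1 -> legal
(4,7): no bracket -> illegal
(5,2): no bracket -> illegal
(5,3): flips 2 -> legal
(5,6): no bracket -> illegal
(6,3): no bracket -> illegal
(6,4): flips 3 -> legal
(6,5): no bracket -> illegal

Answer: (2,2) (3,1) (3,7) (4,2) (4,6) (5,3) (6,4)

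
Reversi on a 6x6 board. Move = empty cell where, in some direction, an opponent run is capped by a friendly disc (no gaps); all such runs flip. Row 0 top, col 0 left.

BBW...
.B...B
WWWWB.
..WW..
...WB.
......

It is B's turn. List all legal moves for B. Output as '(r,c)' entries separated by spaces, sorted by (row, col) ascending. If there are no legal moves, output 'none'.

Answer: (0,3) (3,1) (4,2)

Derivation:
(0,3): flips 1 -> legal
(1,0): no bracket -> illegal
(1,2): no bracket -> illegal
(1,3): no bracket -> illegal
(1,4): no bracket -> illegal
(3,0): no bracket -> illegal
(3,1): flips 1 -> legal
(3,4): no bracket -> illegal
(4,1): no bracket -> illegal
(4,2): flips 2 -> legal
(5,2): no bracket -> illegal
(5,3): no bracket -> illegal
(5,4): no bracket -> illegal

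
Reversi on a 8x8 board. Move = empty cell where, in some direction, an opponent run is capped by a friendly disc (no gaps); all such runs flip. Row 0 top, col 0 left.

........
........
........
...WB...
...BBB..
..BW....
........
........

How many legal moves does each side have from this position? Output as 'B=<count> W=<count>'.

-- B to move --
(2,2): flips 1 -> legal
(2,3): flips 1 -> legal
(2,4): no bracket -> illegal
(3,2): flips 1 -> legal
(4,2): no bracket -> illegal
(5,4): flips 1 -> legal
(6,2): flips 1 -> legal
(6,3): flips 1 -> legal
(6,4): no bracket -> illegal
B mobility = 6
-- W to move --
(2,3): no bracket -> illegal
(2,4): no bracket -> illegal
(2,5): no bracket -> illegal
(3,2): no bracket -> illegal
(3,5): flips 2 -> legal
(3,6): no bracket -> illegal
(4,1): no bracket -> illegal
(4,2): no bracket -> illegal
(4,6): no bracket -> illegal
(5,1): flips 1 -> legal
(5,4): no bracket -> illegal
(5,5): flips 1 -> legal
(5,6): no bracket -> illegal
(6,1): no bracket -> illegal
(6,2): no bracket -> illegal
(6,3): no bracket -> illegal
W mobility = 3

Answer: B=6 W=3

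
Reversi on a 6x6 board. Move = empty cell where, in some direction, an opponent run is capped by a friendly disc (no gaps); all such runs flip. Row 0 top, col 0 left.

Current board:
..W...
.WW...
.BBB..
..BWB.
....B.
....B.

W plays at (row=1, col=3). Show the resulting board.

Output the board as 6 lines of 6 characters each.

Answer: ..W...
.WWW..
.BBW..
..BWB.
....B.
....B.

Derivation:
Place W at (1,3); scan 8 dirs for brackets.
Dir NW: first cell 'W' (not opp) -> no flip
Dir N: first cell '.' (not opp) -> no flip
Dir NE: first cell '.' (not opp) -> no flip
Dir W: first cell 'W' (not opp) -> no flip
Dir E: first cell '.' (not opp) -> no flip
Dir SW: opp run (2,2), next='.' -> no flip
Dir S: opp run (2,3) capped by W -> flip
Dir SE: first cell '.' (not opp) -> no flip
All flips: (2,3)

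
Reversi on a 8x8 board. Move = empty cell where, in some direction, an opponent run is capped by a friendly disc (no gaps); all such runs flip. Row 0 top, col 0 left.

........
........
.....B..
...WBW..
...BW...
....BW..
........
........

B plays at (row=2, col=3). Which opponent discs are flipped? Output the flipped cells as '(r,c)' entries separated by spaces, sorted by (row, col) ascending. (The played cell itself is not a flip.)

Dir NW: first cell '.' (not opp) -> no flip
Dir N: first cell '.' (not opp) -> no flip
Dir NE: first cell '.' (not opp) -> no flip
Dir W: first cell '.' (not opp) -> no flip
Dir E: first cell '.' (not opp) -> no flip
Dir SW: first cell '.' (not opp) -> no flip
Dir S: opp run (3,3) capped by B -> flip
Dir SE: first cell 'B' (not opp) -> no flip

Answer: (3,3)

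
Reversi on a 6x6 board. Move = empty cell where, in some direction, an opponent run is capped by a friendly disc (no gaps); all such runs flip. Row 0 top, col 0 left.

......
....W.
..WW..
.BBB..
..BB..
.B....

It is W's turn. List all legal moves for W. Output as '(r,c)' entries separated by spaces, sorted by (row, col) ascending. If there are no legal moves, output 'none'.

Answer: (4,0) (4,1) (4,4) (5,2) (5,3)

Derivation:
(2,0): no bracket -> illegal
(2,1): no bracket -> illegal
(2,4): no bracket -> illegal
(3,0): no bracket -> illegal
(3,4): no bracket -> illegal
(4,0): flips 1 -> legal
(4,1): flips 1 -> legal
(4,4): flips 1 -> legal
(5,0): no bracket -> illegal
(5,2): flips 2 -> legal
(5,3): flips 2 -> legal
(5,4): no bracket -> illegal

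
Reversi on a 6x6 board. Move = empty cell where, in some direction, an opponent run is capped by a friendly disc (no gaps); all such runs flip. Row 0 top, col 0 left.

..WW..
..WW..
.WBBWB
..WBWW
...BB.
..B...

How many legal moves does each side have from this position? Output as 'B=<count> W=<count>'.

-- B to move --
(0,1): flips 1 -> legal
(0,4): flips 1 -> legal
(1,0): flips 2 -> legal
(1,1): no bracket -> illegal
(1,4): flips 2 -> legal
(1,5): flips 1 -> legal
(2,0): flips 1 -> legal
(3,0): no bracket -> illegal
(3,1): flips 1 -> legal
(4,1): flips 1 -> legal
(4,2): flips 1 -> legal
(4,5): flips 2 -> legal
B mobility = 10
-- W to move --
(1,1): no bracket -> illegal
(1,4): flips 1 -> legal
(1,5): flips 1 -> legal
(3,1): flips 1 -> legal
(4,1): no bracket -> illegal
(4,2): flips 1 -> legal
(4,5): no bracket -> illegal
(5,1): no bracket -> illegal
(5,3): flips 4 -> legal
(5,4): flips 2 -> legal
(5,5): no bracket -> illegal
W mobility = 6

Answer: B=10 W=6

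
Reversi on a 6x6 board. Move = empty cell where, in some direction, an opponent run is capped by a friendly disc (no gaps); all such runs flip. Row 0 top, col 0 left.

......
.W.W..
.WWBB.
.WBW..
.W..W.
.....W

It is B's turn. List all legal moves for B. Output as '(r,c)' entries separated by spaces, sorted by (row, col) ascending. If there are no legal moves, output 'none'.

Answer: (0,2) (0,3) (1,0) (1,2) (2,0) (3,0) (3,4) (4,2) (4,3) (5,0)

Derivation:
(0,0): no bracket -> illegal
(0,1): no bracket -> illegal
(0,2): flips 1 -> legal
(0,3): flips 1 -> legal
(0,4): no bracket -> illegal
(1,0): flips 1 -> legal
(1,2): flips 1 -> legal
(1,4): no bracket -> illegal
(2,0): flips 2 -> legal
(3,0): flips 1 -> legal
(3,4): flips 1 -> legal
(3,5): no bracket -> illegal
(4,0): no bracket -> illegal
(4,2): flips 1 -> legal
(4,3): flips 1 -> legal
(4,5): no bracket -> illegal
(5,0): flips 1 -> legal
(5,1): no bracket -> illegal
(5,2): no bracket -> illegal
(5,3): no bracket -> illegal
(5,4): no bracket -> illegal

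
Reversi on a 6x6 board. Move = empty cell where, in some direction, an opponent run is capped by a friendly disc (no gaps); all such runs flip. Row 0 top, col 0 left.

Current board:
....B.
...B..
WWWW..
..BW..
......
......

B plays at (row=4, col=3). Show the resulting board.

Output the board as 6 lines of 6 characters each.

Place B at (4,3); scan 8 dirs for brackets.
Dir NW: first cell 'B' (not opp) -> no flip
Dir N: opp run (3,3) (2,3) capped by B -> flip
Dir NE: first cell '.' (not opp) -> no flip
Dir W: first cell '.' (not opp) -> no flip
Dir E: first cell '.' (not opp) -> no flip
Dir SW: first cell '.' (not opp) -> no flip
Dir S: first cell '.' (not opp) -> no flip
Dir SE: first cell '.' (not opp) -> no flip
All flips: (2,3) (3,3)

Answer: ....B.
...B..
WWWB..
..BB..
...B..
......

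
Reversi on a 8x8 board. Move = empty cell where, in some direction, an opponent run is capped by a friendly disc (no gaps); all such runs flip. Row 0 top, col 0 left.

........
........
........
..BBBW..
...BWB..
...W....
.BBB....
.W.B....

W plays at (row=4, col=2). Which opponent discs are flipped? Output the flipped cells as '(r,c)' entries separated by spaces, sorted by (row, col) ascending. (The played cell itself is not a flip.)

Dir NW: first cell '.' (not opp) -> no flip
Dir N: opp run (3,2), next='.' -> no flip
Dir NE: opp run (3,3), next='.' -> no flip
Dir W: first cell '.' (not opp) -> no flip
Dir E: opp run (4,3) capped by W -> flip
Dir SW: first cell '.' (not opp) -> no flip
Dir S: first cell '.' (not opp) -> no flip
Dir SE: first cell 'W' (not opp) -> no flip

Answer: (4,3)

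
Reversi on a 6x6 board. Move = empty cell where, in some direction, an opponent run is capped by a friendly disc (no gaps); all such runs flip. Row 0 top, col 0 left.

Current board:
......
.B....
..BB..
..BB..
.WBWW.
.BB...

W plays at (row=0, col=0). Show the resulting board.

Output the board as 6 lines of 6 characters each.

Answer: W.....
.W....
..WB..
..BW..
.WBWW.
.BB...

Derivation:
Place W at (0,0); scan 8 dirs for brackets.
Dir NW: edge -> no flip
Dir N: edge -> no flip
Dir NE: edge -> no flip
Dir W: edge -> no flip
Dir E: first cell '.' (not opp) -> no flip
Dir SW: edge -> no flip
Dir S: first cell '.' (not opp) -> no flip
Dir SE: opp run (1,1) (2,2) (3,3) capped by W -> flip
All flips: (1,1) (2,2) (3,3)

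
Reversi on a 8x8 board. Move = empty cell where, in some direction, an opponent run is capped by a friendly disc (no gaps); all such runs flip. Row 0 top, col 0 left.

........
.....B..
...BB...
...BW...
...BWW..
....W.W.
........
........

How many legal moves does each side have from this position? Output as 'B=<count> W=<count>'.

-- B to move --
(2,5): flips 1 -> legal
(3,5): flips 1 -> legal
(3,6): no bracket -> illegal
(4,6): flips 2 -> legal
(4,7): no bracket -> illegal
(5,3): no bracket -> illegal
(5,5): flips 1 -> legal
(5,7): no bracket -> illegal
(6,3): no bracket -> illegal
(6,4): flips 3 -> legal
(6,5): flips 1 -> legal
(6,6): no bracket -> illegal
(6,7): flips 3 -> legal
B mobility = 7
-- W to move --
(0,4): no bracket -> illegal
(0,5): no bracket -> illegal
(0,6): no bracket -> illegal
(1,2): flips 1 -> legal
(1,3): no bracket -> illegal
(1,4): flips 1 -> legal
(1,6): no bracket -> illegal
(2,2): flips 1 -> legal
(2,5): no bracket -> illegal
(2,6): no bracket -> illegal
(3,2): flips 2 -> legal
(3,5): no bracket -> illegal
(4,2): flips 1 -> legal
(5,2): flips 1 -> legal
(5,3): no bracket -> illegal
W mobility = 6

Answer: B=7 W=6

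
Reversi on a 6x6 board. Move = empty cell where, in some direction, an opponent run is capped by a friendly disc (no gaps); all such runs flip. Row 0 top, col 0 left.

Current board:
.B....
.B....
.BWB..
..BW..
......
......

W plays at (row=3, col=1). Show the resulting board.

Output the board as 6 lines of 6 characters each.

Place W at (3,1); scan 8 dirs for brackets.
Dir NW: first cell '.' (not opp) -> no flip
Dir N: opp run (2,1) (1,1) (0,1), next=edge -> no flip
Dir NE: first cell 'W' (not opp) -> no flip
Dir W: first cell '.' (not opp) -> no flip
Dir E: opp run (3,2) capped by W -> flip
Dir SW: first cell '.' (not opp) -> no flip
Dir S: first cell '.' (not opp) -> no flip
Dir SE: first cell '.' (not opp) -> no flip
All flips: (3,2)

Answer: .B....
.B....
.BWB..
.WWW..
......
......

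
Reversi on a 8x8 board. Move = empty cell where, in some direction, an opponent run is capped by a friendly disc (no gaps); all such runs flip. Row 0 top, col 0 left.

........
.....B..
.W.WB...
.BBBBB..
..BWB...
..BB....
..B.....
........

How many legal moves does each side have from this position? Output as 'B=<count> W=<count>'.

-- B to move --
(1,0): flips 1 -> legal
(1,1): flips 1 -> legal
(1,2): flips 1 -> legal
(1,3): flips 1 -> legal
(1,4): flips 1 -> legal
(2,0): no bracket -> illegal
(2,2): flips 1 -> legal
(3,0): no bracket -> illegal
(5,4): flips 1 -> legal
B mobility = 7
-- W to move --
(0,4): no bracket -> illegal
(0,5): no bracket -> illegal
(0,6): no bracket -> illegal
(1,3): no bracket -> illegal
(1,4): no bracket -> illegal
(1,6): no bracket -> illegal
(2,0): no bracket -> illegal
(2,2): no bracket -> illegal
(2,5): flips 2 -> legal
(2,6): no bracket -> illegal
(3,0): no bracket -> illegal
(3,6): no bracket -> illegal
(4,0): no bracket -> illegal
(4,1): flips 3 -> legal
(4,5): flips 2 -> legal
(4,6): no bracket -> illegal
(5,1): no bracket -> illegal
(5,4): no bracket -> illegal
(5,5): no bracket -> illegal
(6,1): flips 1 -> legal
(6,3): flips 1 -> legal
(6,4): no bracket -> illegal
(7,1): no bracket -> illegal
(7,2): no bracket -> illegal
(7,3): no bracket -> illegal
W mobility = 5

Answer: B=7 W=5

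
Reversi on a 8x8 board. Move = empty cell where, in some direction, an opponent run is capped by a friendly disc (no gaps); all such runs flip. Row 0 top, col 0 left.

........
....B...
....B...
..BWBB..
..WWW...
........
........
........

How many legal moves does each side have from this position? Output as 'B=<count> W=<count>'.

-- B to move --
(2,2): no bracket -> illegal
(2,3): no bracket -> illegal
(3,1): no bracket -> illegal
(4,1): no bracket -> illegal
(4,5): no bracket -> illegal
(5,1): flips 2 -> legal
(5,2): flips 2 -> legal
(5,3): flips 1 -> legal
(5,4): flips 2 -> legal
(5,5): no bracket -> illegal
B mobility = 4
-- W to move --
(0,3): no bracket -> illegal
(0,4): flips 3 -> legal
(0,5): no bracket -> illegal
(1,3): no bracket -> illegal
(1,5): flips 1 -> legal
(2,1): flips 1 -> legal
(2,2): flips 1 -> legal
(2,3): no bracket -> illegal
(2,5): flips 1 -> legal
(2,6): flips 1 -> legal
(3,1): flips 1 -> legal
(3,6): flips 2 -> legal
(4,1): no bracket -> illegal
(4,5): no bracket -> illegal
(4,6): no bracket -> illegal
W mobility = 8

Answer: B=4 W=8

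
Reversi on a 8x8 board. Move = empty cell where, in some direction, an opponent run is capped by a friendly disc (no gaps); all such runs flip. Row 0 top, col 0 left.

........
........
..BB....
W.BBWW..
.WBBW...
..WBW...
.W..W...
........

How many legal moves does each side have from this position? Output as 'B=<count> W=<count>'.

-- B to move --
(2,0): no bracket -> illegal
(2,1): no bracket -> illegal
(2,4): no bracket -> illegal
(2,5): flips 1 -> legal
(2,6): flips 2 -> legal
(3,1): no bracket -> illegal
(3,6): flips 2 -> legal
(4,0): flips 1 -> legal
(4,5): flips 2 -> legal
(4,6): no bracket -> illegal
(5,0): flips 1 -> legal
(5,1): flips 1 -> legal
(5,5): flips 2 -> legal
(6,0): no bracket -> illegal
(6,2): flips 1 -> legal
(6,3): no bracket -> illegal
(6,5): flips 1 -> legal
(7,0): flips 2 -> legal
(7,1): no bracket -> illegal
(7,2): no bracket -> illegal
(7,3): no bracket -> illegal
(7,4): no bracket -> illegal
(7,5): flips 1 -> legal
B mobility = 12
-- W to move --
(1,1): flips 2 -> legal
(1,2): flips 4 -> legal
(1,3): no bracket -> illegal
(1,4): flips 2 -> legal
(2,1): flips 2 -> legal
(2,4): no bracket -> illegal
(3,1): flips 4 -> legal
(5,1): no bracket -> illegal
(6,2): flips 1 -> legal
(6,3): no bracket -> illegal
W mobility = 6

Answer: B=12 W=6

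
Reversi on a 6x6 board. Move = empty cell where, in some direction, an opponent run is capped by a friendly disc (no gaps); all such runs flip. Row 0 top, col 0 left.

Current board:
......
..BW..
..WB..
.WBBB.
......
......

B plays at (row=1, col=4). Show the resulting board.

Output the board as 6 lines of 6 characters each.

Place B at (1,4); scan 8 dirs for brackets.
Dir NW: first cell '.' (not opp) -> no flip
Dir N: first cell '.' (not opp) -> no flip
Dir NE: first cell '.' (not opp) -> no flip
Dir W: opp run (1,3) capped by B -> flip
Dir E: first cell '.' (not opp) -> no flip
Dir SW: first cell 'B' (not opp) -> no flip
Dir S: first cell '.' (not opp) -> no flip
Dir SE: first cell '.' (not opp) -> no flip
All flips: (1,3)

Answer: ......
..BBB.
..WB..
.WBBB.
......
......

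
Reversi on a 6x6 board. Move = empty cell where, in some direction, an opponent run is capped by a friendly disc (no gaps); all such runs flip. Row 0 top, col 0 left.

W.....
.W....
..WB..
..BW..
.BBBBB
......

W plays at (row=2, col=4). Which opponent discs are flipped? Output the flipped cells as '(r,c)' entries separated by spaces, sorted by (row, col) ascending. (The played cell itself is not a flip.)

Dir NW: first cell '.' (not opp) -> no flip
Dir N: first cell '.' (not opp) -> no flip
Dir NE: first cell '.' (not opp) -> no flip
Dir W: opp run (2,3) capped by W -> flip
Dir E: first cell '.' (not opp) -> no flip
Dir SW: first cell 'W' (not opp) -> no flip
Dir S: first cell '.' (not opp) -> no flip
Dir SE: first cell '.' (not opp) -> no flip

Answer: (2,3)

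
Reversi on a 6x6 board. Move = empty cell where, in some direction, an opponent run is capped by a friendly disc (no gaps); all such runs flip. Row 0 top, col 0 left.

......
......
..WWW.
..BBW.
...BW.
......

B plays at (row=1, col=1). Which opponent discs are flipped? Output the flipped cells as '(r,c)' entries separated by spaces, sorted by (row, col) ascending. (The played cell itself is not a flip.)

Answer: (2,2)

Derivation:
Dir NW: first cell '.' (not opp) -> no flip
Dir N: first cell '.' (not opp) -> no flip
Dir NE: first cell '.' (not opp) -> no flip
Dir W: first cell '.' (not opp) -> no flip
Dir E: first cell '.' (not opp) -> no flip
Dir SW: first cell '.' (not opp) -> no flip
Dir S: first cell '.' (not opp) -> no flip
Dir SE: opp run (2,2) capped by B -> flip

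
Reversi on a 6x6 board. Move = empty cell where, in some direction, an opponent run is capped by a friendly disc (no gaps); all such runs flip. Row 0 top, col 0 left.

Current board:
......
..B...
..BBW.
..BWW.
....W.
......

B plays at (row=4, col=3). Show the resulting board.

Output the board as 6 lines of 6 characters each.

Answer: ......
..B...
..BBW.
..BBW.
...BW.
......

Derivation:
Place B at (4,3); scan 8 dirs for brackets.
Dir NW: first cell 'B' (not opp) -> no flip
Dir N: opp run (3,3) capped by B -> flip
Dir NE: opp run (3,4), next='.' -> no flip
Dir W: first cell '.' (not opp) -> no flip
Dir E: opp run (4,4), next='.' -> no flip
Dir SW: first cell '.' (not opp) -> no flip
Dir S: first cell '.' (not opp) -> no flip
Dir SE: first cell '.' (not opp) -> no flip
All flips: (3,3)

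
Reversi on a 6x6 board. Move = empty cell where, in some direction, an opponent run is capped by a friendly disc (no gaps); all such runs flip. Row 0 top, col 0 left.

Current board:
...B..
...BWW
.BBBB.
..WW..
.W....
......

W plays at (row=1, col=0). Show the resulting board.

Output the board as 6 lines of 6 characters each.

Place W at (1,0); scan 8 dirs for brackets.
Dir NW: edge -> no flip
Dir N: first cell '.' (not opp) -> no flip
Dir NE: first cell '.' (not opp) -> no flip
Dir W: edge -> no flip
Dir E: first cell '.' (not opp) -> no flip
Dir SW: edge -> no flip
Dir S: first cell '.' (not opp) -> no flip
Dir SE: opp run (2,1) capped by W -> flip
All flips: (2,1)

Answer: ...B..
W..BWW
.WBBB.
..WW..
.W....
......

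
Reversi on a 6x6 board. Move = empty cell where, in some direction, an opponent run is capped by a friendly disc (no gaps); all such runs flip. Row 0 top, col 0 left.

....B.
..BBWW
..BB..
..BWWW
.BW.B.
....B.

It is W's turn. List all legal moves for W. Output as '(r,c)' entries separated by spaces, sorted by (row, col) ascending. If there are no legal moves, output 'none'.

Answer: (0,1) (0,2) (0,3) (1,1) (3,1) (4,0) (5,0) (5,3) (5,5)

Derivation:
(0,1): flips 2 -> legal
(0,2): flips 3 -> legal
(0,3): flips 2 -> legal
(0,5): no bracket -> illegal
(1,1): flips 3 -> legal
(2,1): no bracket -> illegal
(2,4): no bracket -> illegal
(3,0): no bracket -> illegal
(3,1): flips 1 -> legal
(4,0): flips 1 -> legal
(4,3): no bracket -> illegal
(4,5): no bracket -> illegal
(5,0): flips 3 -> legal
(5,1): no bracket -> illegal
(5,2): no bracket -> illegal
(5,3): flips 1 -> legal
(5,5): flips 1 -> legal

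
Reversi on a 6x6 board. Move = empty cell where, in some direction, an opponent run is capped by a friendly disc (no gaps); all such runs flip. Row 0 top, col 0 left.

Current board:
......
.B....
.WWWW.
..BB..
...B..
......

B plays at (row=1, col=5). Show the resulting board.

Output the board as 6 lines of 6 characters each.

Answer: ......
.B...B
.WWWB.
..BB..
...B..
......

Derivation:
Place B at (1,5); scan 8 dirs for brackets.
Dir NW: first cell '.' (not opp) -> no flip
Dir N: first cell '.' (not opp) -> no flip
Dir NE: edge -> no flip
Dir W: first cell '.' (not opp) -> no flip
Dir E: edge -> no flip
Dir SW: opp run (2,4) capped by B -> flip
Dir S: first cell '.' (not opp) -> no flip
Dir SE: edge -> no flip
All flips: (2,4)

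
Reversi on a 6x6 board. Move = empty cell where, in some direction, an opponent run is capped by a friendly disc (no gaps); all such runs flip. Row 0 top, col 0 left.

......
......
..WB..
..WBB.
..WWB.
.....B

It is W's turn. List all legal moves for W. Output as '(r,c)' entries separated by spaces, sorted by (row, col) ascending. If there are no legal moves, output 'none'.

Answer: (1,3) (1,4) (2,4) (2,5) (3,5) (4,5)

Derivation:
(1,2): no bracket -> illegal
(1,3): flips 2 -> legal
(1,4): flips 1 -> legal
(2,4): flips 2 -> legal
(2,5): flips 1 -> legal
(3,5): flips 2 -> legal
(4,5): flips 1 -> legal
(5,3): no bracket -> illegal
(5,4): no bracket -> illegal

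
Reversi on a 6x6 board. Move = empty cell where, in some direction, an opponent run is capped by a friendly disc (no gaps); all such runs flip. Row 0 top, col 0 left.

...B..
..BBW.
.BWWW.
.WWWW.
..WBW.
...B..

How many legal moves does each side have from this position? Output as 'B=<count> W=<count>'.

Answer: B=8 W=8

Derivation:
-- B to move --
(0,4): no bracket -> illegal
(0,5): no bracket -> illegal
(1,1): no bracket -> illegal
(1,5): flips 1 -> legal
(2,0): flips 2 -> legal
(2,5): flips 5 -> legal
(3,0): no bracket -> illegal
(3,5): flips 2 -> legal
(4,0): flips 2 -> legal
(4,1): flips 2 -> legal
(4,5): flips 3 -> legal
(5,1): no bracket -> illegal
(5,2): flips 3 -> legal
(5,4): no bracket -> illegal
(5,5): no bracket -> illegal
B mobility = 8
-- W to move --
(0,1): flips 1 -> legal
(0,2): flips 2 -> legal
(0,4): flips 1 -> legal
(1,0): flips 1 -> legal
(1,1): flips 3 -> legal
(2,0): flips 1 -> legal
(3,0): no bracket -> illegal
(5,2): flips 1 -> legal
(5,4): flips 1 -> legal
W mobility = 8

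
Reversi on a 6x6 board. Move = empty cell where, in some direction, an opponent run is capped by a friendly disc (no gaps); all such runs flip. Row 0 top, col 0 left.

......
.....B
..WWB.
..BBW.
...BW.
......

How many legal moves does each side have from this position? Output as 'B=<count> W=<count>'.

Answer: B=10 W=7

Derivation:
-- B to move --
(1,1): flips 1 -> legal
(1,2): flips 1 -> legal
(1,3): flips 1 -> legal
(1,4): flips 1 -> legal
(2,1): flips 2 -> legal
(2,5): flips 1 -> legal
(3,1): no bracket -> illegal
(3,5): flips 1 -> legal
(4,5): flips 1 -> legal
(5,3): no bracket -> illegal
(5,4): flips 2 -> legal
(5,5): flips 1 -> legal
B mobility = 10
-- W to move --
(0,4): no bracket -> illegal
(0,5): no bracket -> illegal
(1,3): no bracket -> illegal
(1,4): flips 1 -> legal
(2,1): no bracket -> illegal
(2,5): flips 1 -> legal
(3,1): flips 2 -> legal
(3,5): no bracket -> illegal
(4,1): flips 1 -> legal
(4,2): flips 2 -> legal
(5,2): flips 1 -> legal
(5,3): flips 2 -> legal
(5,4): no bracket -> illegal
W mobility = 7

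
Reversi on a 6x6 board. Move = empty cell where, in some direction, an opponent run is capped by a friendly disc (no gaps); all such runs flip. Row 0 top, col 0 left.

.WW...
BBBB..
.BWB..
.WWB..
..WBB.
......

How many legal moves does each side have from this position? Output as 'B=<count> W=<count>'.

Answer: B=5 W=9

Derivation:
-- B to move --
(0,0): no bracket -> illegal
(0,3): no bracket -> illegal
(2,0): no bracket -> illegal
(3,0): flips 2 -> legal
(4,0): flips 2 -> legal
(4,1): flips 3 -> legal
(5,1): flips 1 -> legal
(5,2): flips 3 -> legal
(5,3): no bracket -> illegal
B mobility = 5
-- W to move --
(0,0): flips 1 -> legal
(0,3): no bracket -> illegal
(0,4): flips 1 -> legal
(1,4): flips 1 -> legal
(2,0): flips 2 -> legal
(2,4): flips 3 -> legal
(3,0): no bracket -> illegal
(3,4): flips 3 -> legal
(3,5): no bracket -> illegal
(4,5): flips 2 -> legal
(5,2): no bracket -> illegal
(5,3): no bracket -> illegal
(5,4): flips 1 -> legal
(5,5): flips 2 -> legal
W mobility = 9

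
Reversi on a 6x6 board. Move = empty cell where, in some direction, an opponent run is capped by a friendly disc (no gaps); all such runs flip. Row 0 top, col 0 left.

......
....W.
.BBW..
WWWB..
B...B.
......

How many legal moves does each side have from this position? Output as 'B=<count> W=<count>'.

Answer: B=6 W=8

Derivation:
-- B to move --
(0,3): no bracket -> illegal
(0,4): no bracket -> illegal
(0,5): no bracket -> illegal
(1,2): no bracket -> illegal
(1,3): flips 1 -> legal
(1,5): no bracket -> illegal
(2,0): flips 1 -> legal
(2,4): flips 1 -> legal
(2,5): no bracket -> illegal
(3,4): no bracket -> illegal
(4,1): flips 1 -> legal
(4,2): flips 1 -> legal
(4,3): flips 1 -> legal
B mobility = 6
-- W to move --
(1,0): flips 1 -> legal
(1,1): flips 1 -> legal
(1,2): flips 2 -> legal
(1,3): flips 1 -> legal
(2,0): flips 2 -> legal
(2,4): no bracket -> illegal
(3,4): flips 1 -> legal
(3,5): no bracket -> illegal
(4,1): no bracket -> illegal
(4,2): no bracket -> illegal
(4,3): flips 1 -> legal
(4,5): no bracket -> illegal
(5,0): flips 1 -> legal
(5,1): no bracket -> illegal
(5,3): no bracket -> illegal
(5,4): no bracket -> illegal
(5,5): no bracket -> illegal
W mobility = 8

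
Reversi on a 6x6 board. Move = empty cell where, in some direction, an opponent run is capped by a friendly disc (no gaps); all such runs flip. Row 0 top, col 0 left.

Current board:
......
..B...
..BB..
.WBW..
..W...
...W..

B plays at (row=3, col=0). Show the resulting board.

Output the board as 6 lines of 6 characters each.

Answer: ......
..B...
..BB..
BBBW..
..W...
...W..

Derivation:
Place B at (3,0); scan 8 dirs for brackets.
Dir NW: edge -> no flip
Dir N: first cell '.' (not opp) -> no flip
Dir NE: first cell '.' (not opp) -> no flip
Dir W: edge -> no flip
Dir E: opp run (3,1) capped by B -> flip
Dir SW: edge -> no flip
Dir S: first cell '.' (not opp) -> no flip
Dir SE: first cell '.' (not opp) -> no flip
All flips: (3,1)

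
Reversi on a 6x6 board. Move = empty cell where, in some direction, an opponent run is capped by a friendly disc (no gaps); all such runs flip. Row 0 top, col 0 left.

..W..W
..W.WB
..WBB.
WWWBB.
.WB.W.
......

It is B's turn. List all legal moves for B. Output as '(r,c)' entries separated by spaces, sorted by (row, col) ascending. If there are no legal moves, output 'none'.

Answer: (0,1) (0,4) (1,1) (1,3) (2,0) (2,1) (4,0) (5,0) (5,4) (5,5)

Derivation:
(0,1): flips 1 -> legal
(0,3): no bracket -> illegal
(0,4): flips 1 -> legal
(1,1): flips 1 -> legal
(1,3): flips 1 -> legal
(2,0): flips 1 -> legal
(2,1): flips 1 -> legal
(2,5): no bracket -> illegal
(3,5): no bracket -> illegal
(4,0): flips 1 -> legal
(4,3): no bracket -> illegal
(4,5): no bracket -> illegal
(5,0): flips 2 -> legal
(5,1): no bracket -> illegal
(5,2): no bracket -> illegal
(5,3): no bracket -> illegal
(5,4): flips 1 -> legal
(5,5): flips 1 -> legal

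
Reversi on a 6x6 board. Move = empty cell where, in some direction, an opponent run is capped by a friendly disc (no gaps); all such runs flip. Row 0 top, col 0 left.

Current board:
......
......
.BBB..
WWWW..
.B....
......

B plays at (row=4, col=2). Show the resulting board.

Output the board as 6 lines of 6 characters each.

Answer: ......
......
.BBB..
WWBW..
.BB...
......

Derivation:
Place B at (4,2); scan 8 dirs for brackets.
Dir NW: opp run (3,1), next='.' -> no flip
Dir N: opp run (3,2) capped by B -> flip
Dir NE: opp run (3,3), next='.' -> no flip
Dir W: first cell 'B' (not opp) -> no flip
Dir E: first cell '.' (not opp) -> no flip
Dir SW: first cell '.' (not opp) -> no flip
Dir S: first cell '.' (not opp) -> no flip
Dir SE: first cell '.' (not opp) -> no flip
All flips: (3,2)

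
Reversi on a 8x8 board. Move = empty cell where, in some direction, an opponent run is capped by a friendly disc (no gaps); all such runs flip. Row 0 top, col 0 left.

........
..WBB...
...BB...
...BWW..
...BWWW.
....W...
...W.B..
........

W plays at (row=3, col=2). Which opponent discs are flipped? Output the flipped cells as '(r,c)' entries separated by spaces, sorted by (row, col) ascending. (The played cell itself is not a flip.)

Dir NW: first cell '.' (not opp) -> no flip
Dir N: first cell '.' (not opp) -> no flip
Dir NE: opp run (2,3) (1,4), next='.' -> no flip
Dir W: first cell '.' (not opp) -> no flip
Dir E: opp run (3,3) capped by W -> flip
Dir SW: first cell '.' (not opp) -> no flip
Dir S: first cell '.' (not opp) -> no flip
Dir SE: opp run (4,3) capped by W -> flip

Answer: (3,3) (4,3)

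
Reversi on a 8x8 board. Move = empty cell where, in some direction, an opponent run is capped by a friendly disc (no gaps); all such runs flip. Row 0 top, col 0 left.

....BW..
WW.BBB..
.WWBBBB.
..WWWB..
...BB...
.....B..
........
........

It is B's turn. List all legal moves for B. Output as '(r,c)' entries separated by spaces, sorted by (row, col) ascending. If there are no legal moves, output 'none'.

Answer: (0,0) (0,6) (2,0) (3,1) (4,1) (4,2) (4,5)

Derivation:
(0,0): flips 3 -> legal
(0,1): no bracket -> illegal
(0,2): no bracket -> illegal
(0,6): flips 1 -> legal
(1,2): no bracket -> illegal
(1,6): no bracket -> illegal
(2,0): flips 2 -> legal
(3,0): no bracket -> illegal
(3,1): flips 4 -> legal
(4,1): flips 1 -> legal
(4,2): flips 1 -> legal
(4,5): flips 1 -> legal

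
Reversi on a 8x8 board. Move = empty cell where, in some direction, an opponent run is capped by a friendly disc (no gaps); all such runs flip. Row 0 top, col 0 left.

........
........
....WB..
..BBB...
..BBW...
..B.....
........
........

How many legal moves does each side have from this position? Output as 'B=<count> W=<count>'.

Answer: B=6 W=4

Derivation:
-- B to move --
(1,3): no bracket -> illegal
(1,4): flips 1 -> legal
(1,5): flips 1 -> legal
(2,3): flips 1 -> legal
(3,5): no bracket -> illegal
(4,5): flips 1 -> legal
(5,3): no bracket -> illegal
(5,4): flips 1 -> legal
(5,5): flips 1 -> legal
B mobility = 6
-- W to move --
(1,4): no bracket -> illegal
(1,5): no bracket -> illegal
(1,6): no bracket -> illegal
(2,1): no bracket -> illegal
(2,2): flips 1 -> legal
(2,3): no bracket -> illegal
(2,6): flips 1 -> legal
(3,1): no bracket -> illegal
(3,5): no bracket -> illegal
(3,6): no bracket -> illegal
(4,1): flips 2 -> legal
(4,5): no bracket -> illegal
(5,1): flips 2 -> legal
(5,3): no bracket -> illegal
(5,4): no bracket -> illegal
(6,1): no bracket -> illegal
(6,2): no bracket -> illegal
(6,3): no bracket -> illegal
W mobility = 4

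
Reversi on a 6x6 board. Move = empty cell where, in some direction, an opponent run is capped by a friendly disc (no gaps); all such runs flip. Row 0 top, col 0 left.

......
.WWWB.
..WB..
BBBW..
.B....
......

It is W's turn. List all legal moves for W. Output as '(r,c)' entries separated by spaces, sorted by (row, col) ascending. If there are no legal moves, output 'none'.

Answer: (1,5) (2,4) (3,4) (4,0) (4,2)

Derivation:
(0,3): no bracket -> illegal
(0,4): no bracket -> illegal
(0,5): no bracket -> illegal
(1,5): flips 1 -> legal
(2,0): no bracket -> illegal
(2,1): no bracket -> illegal
(2,4): flips 1 -> legal
(2,5): no bracket -> illegal
(3,4): flips 1 -> legal
(4,0): flips 1 -> legal
(4,2): flips 1 -> legal
(4,3): no bracket -> illegal
(5,0): no bracket -> illegal
(5,1): no bracket -> illegal
(5,2): no bracket -> illegal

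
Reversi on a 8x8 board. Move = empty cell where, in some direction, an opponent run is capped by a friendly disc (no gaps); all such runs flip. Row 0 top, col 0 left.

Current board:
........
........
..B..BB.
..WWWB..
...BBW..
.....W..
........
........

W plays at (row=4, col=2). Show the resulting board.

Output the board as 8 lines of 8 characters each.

Answer: ........
........
..B..BB.
..WWWB..
..WWWW..
.....W..
........
........

Derivation:
Place W at (4,2); scan 8 dirs for brackets.
Dir NW: first cell '.' (not opp) -> no flip
Dir N: first cell 'W' (not opp) -> no flip
Dir NE: first cell 'W' (not opp) -> no flip
Dir W: first cell '.' (not opp) -> no flip
Dir E: opp run (4,3) (4,4) capped by W -> flip
Dir SW: first cell '.' (not opp) -> no flip
Dir S: first cell '.' (not opp) -> no flip
Dir SE: first cell '.' (not opp) -> no flip
All flips: (4,3) (4,4)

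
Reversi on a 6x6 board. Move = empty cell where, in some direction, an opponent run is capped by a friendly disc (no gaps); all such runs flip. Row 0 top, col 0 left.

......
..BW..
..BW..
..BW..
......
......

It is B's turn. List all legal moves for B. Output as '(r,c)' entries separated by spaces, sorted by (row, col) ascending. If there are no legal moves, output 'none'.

Answer: (0,4) (1,4) (2,4) (3,4) (4,4)

Derivation:
(0,2): no bracket -> illegal
(0,3): no bracket -> illegal
(0,4): flips 1 -> legal
(1,4): flips 2 -> legal
(2,4): flips 1 -> legal
(3,4): flips 2 -> legal
(4,2): no bracket -> illegal
(4,3): no bracket -> illegal
(4,4): flips 1 -> legal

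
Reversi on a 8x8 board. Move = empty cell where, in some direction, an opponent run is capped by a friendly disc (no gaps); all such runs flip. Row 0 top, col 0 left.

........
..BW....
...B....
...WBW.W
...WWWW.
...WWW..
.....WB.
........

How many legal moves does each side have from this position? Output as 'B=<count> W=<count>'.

Answer: B=9 W=6

Derivation:
-- B to move --
(0,2): no bracket -> illegal
(0,3): flips 1 -> legal
(0,4): no bracket -> illegal
(1,4): flips 1 -> legal
(2,2): flips 3 -> legal
(2,4): no bracket -> illegal
(2,5): no bracket -> illegal
(2,6): no bracket -> illegal
(2,7): no bracket -> illegal
(3,2): flips 1 -> legal
(3,6): flips 1 -> legal
(4,2): no bracket -> illegal
(4,7): no bracket -> illegal
(5,2): flips 1 -> legal
(5,6): flips 1 -> legal
(5,7): no bracket -> illegal
(6,2): no bracket -> illegal
(6,3): flips 3 -> legal
(6,4): flips 3 -> legal
(7,4): no bracket -> illegal
(7,5): no bracket -> illegal
(7,6): no bracket -> illegal
B mobility = 9
-- W to move --
(0,1): flips 3 -> legal
(0,2): no bracket -> illegal
(0,3): no bracket -> illegal
(1,1): flips 1 -> legal
(1,4): no bracket -> illegal
(2,1): no bracket -> illegal
(2,2): no bracket -> illegal
(2,4): flips 1 -> legal
(2,5): flips 1 -> legal
(3,2): no bracket -> illegal
(5,6): no bracket -> illegal
(5,7): no bracket -> illegal
(6,7): flips 1 -> legal
(7,5): no bracket -> illegal
(7,6): no bracket -> illegal
(7,7): flips 1 -> legal
W mobility = 6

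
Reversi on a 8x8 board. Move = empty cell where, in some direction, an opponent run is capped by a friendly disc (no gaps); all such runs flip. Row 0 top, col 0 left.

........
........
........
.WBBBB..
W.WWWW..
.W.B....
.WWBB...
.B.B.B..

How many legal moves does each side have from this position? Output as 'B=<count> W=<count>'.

-- B to move --
(2,0): flips 2 -> legal
(2,1): no bracket -> illegal
(2,2): no bracket -> illegal
(3,0): flips 1 -> legal
(3,6): no bracket -> illegal
(4,1): flips 2 -> legal
(4,6): no bracket -> illegal
(5,0): no bracket -> illegal
(5,2): flips 2 -> legal
(5,4): flips 2 -> legal
(5,5): flips 2 -> legal
(5,6): flips 1 -> legal
(6,0): flips 4 -> legal
(7,0): no bracket -> illegal
(7,2): no bracket -> illegal
B mobility = 8
-- W to move --
(2,1): flips 1 -> legal
(2,2): flips 2 -> legal
(2,3): flips 2 -> legal
(2,4): flips 2 -> legal
(2,5): flips 2 -> legal
(2,6): flips 1 -> legal
(3,6): flips 4 -> legal
(4,1): no bracket -> illegal
(4,6): no bracket -> illegal
(5,2): no bracket -> illegal
(5,4): no bracket -> illegal
(5,5): no bracket -> illegal
(6,0): no bracket -> illegal
(6,5): flips 2 -> legal
(6,6): no bracket -> illegal
(7,0): no bracket -> illegal
(7,2): no bracket -> illegal
(7,4): no bracket -> illegal
(7,6): no bracket -> illegal
W mobility = 8

Answer: B=8 W=8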